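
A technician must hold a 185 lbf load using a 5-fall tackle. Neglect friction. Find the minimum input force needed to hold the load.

Block-and-tackle MA = number of supporting rope parts = 5.
Effort = load / MA = 185 / 5 = 37 lbf.

37 lbf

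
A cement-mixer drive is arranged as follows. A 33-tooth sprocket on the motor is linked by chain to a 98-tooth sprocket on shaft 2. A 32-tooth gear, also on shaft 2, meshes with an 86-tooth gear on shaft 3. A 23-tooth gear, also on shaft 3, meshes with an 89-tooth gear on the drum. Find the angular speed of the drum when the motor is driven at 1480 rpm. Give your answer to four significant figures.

47.92 rpm

Chain: ratio = 98/33 = 2.9697, so shaft 2 turns at 1480 / 2.9697 = 498.37 rpm.
Gear mesh: ratio = 86/32 = 2.6875, so shaft 3 turns at 498.37 / 2.6875 = 185.44 rpm.
Gear mesh: ratio = 89/23 = 3.8696, so the drum turns at 185.44 / 3.8696 = 47.922 rpm.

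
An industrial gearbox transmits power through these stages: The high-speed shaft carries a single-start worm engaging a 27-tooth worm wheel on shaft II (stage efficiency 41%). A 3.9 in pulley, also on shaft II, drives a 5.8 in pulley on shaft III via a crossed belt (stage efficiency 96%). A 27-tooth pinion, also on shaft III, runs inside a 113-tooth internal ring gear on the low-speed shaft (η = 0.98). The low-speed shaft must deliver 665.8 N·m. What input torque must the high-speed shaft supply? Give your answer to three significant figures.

Overall ratio R = 27 × 1.4872 × 4.1852 = 168.05; overall efficiency η = 0.41 × 0.96 × 0.98 = 0.3857.
Input torque = output torque / (R × η) = 665.8 / (168.05 × 0.3857) = 10.271 N·m.

10.3 N·m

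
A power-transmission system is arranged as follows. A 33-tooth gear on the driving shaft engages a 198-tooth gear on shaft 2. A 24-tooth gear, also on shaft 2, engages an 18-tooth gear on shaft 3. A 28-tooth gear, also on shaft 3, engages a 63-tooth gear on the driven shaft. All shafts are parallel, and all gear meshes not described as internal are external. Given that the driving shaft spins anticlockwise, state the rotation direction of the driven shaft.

clockwise

the driving shaft → shaft 2: external mesh, 1 reversal → CW.
shaft 2 → shaft 3: external mesh, 1 reversal → CCW.
shaft 3 → the driven shaft: external mesh, 1 reversal → CW.
3 reversals in total — an odd number — so the driven shaft turns opposite to the driving shaft.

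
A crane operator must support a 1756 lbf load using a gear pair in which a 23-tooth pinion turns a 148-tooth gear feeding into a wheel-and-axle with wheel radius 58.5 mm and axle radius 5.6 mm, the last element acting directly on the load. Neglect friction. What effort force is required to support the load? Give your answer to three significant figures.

Gear pair MA = 148/23 = 6.4348.
Wheel-and-axle MA = R/r = 58.5/5.6 = 10.446.
Combined ideal MA = 6.4348 × 10.446 = 67.22.
Effort = load / MA = 1756 / 67.22 = 26.123 lbf.

26.1 lbf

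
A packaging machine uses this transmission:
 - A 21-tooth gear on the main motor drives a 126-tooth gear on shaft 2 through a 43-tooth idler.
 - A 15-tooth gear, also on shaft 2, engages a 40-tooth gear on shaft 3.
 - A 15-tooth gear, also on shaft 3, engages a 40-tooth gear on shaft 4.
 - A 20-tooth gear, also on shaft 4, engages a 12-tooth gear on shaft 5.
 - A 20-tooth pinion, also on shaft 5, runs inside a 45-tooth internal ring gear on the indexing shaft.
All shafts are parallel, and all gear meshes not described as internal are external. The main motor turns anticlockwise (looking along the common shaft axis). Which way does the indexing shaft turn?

clockwise

the main motor → shaft 2: driver → idler → driven is 2 external meshes, 2 reversals → CCW.
shaft 2 → shaft 3: external mesh, 1 reversal → CW.
shaft 3 → shaft 4: external mesh, 1 reversal → CCW.
shaft 4 → shaft 5: external mesh, 1 reversal → CW.
shaft 5 → the indexing shaft: internal mesh, same direction → CW.
5 reversals in total — an odd number — so the indexing shaft turns opposite to the main motor.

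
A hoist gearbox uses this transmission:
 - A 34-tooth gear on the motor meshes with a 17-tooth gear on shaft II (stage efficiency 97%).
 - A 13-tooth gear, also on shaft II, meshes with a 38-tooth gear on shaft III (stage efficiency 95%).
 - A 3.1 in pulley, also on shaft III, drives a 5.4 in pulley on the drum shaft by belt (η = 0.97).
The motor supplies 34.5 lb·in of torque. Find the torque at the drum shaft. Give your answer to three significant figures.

78.5 lb·in

After the gear mesh (17/34): 34.5 × 0.5 × 0.97 = 16.732 lb·in
After the gear mesh (38/13): 16.732 × 2.9231 × 0.95 = 46.465 lb·in
After the belt (5.4/3.1): 46.465 × 1.7419 × 0.97 = 78.511 lb·in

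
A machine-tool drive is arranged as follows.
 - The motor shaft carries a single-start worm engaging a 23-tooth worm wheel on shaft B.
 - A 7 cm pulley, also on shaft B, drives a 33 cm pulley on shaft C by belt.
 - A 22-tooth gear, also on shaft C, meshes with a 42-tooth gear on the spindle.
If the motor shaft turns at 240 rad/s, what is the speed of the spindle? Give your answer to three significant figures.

1.16 rad/s

the motor shaft → shaft B (worm, 23/1): 240 ÷ 23 = 10.435 rad/s
shaft B → shaft C (belt, 33/7): 10.435 ÷ 4.7143 = 2.2134 rad/s
shaft C → the spindle (gear mesh, 42/22): 2.2134 ÷ 1.9091 = 1.1594 rad/s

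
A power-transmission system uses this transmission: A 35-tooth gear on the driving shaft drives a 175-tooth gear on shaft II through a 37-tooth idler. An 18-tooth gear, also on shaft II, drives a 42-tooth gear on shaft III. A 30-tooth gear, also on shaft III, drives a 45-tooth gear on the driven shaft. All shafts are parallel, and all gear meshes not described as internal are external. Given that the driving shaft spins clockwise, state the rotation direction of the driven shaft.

clockwise

the driving shaft → shaft II: driver → idler → driven is 2 external meshes, 2 reversals → CW.
shaft II → shaft III: external mesh, 1 reversal → CCW.
shaft III → the driven shaft: external mesh, 1 reversal → CW.
4 reversals in total — an even number — so the driven shaft turns the same way as the driving shaft.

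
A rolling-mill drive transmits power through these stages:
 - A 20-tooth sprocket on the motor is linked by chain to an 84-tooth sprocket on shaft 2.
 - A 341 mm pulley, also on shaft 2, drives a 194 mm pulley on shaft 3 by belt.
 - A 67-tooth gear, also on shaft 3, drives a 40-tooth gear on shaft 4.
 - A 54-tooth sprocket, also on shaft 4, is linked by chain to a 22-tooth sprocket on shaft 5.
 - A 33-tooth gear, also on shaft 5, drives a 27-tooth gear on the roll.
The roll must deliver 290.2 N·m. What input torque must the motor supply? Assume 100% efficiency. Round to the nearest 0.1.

610.3 N·m

Overall ratio R = 4.2 × 0.56891 × 0.59701 × 0.40741 × 0.81818 = 0.47551.
Input torque = output torque / R = 290.2 / 0.47551 = 610.29 N·m.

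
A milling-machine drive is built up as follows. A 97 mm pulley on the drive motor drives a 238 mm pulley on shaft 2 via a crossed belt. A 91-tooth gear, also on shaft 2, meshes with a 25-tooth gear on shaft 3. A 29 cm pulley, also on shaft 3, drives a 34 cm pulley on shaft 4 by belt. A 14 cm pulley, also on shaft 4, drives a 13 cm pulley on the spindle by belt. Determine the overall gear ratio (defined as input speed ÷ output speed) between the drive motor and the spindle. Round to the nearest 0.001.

0.734

Each stage contributes driven/driver: belt 238/97 = 2.4536, gear mesh 25/91 = 0.27473, belt 34/29 = 1.1724, belt 13/14 = 0.92857.
Overall: 2.4536 × 0.27473 × 1.1724 × 0.92857 = 0.73384.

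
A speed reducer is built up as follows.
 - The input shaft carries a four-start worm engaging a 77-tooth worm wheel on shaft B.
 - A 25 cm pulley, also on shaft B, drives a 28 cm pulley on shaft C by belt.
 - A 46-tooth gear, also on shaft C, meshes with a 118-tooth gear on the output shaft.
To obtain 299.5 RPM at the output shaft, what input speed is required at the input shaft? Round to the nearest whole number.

16564 RPM

Overall ratio R = 19.25 × 1.12 × 2.5652 = 55.306.
Required input speed = output speed × R = 299.5 × 55.306 = 16564 RPM.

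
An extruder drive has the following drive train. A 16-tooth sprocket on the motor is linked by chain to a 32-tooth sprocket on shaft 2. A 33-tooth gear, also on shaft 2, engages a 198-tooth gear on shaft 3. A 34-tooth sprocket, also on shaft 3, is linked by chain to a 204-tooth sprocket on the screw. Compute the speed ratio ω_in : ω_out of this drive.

Each stage contributes driven/driver: chain 32/16 = 2, gear mesh 198/33 = 6, chain 204/34 = 6.
Overall: 2 × 6 × 6 = 72.

72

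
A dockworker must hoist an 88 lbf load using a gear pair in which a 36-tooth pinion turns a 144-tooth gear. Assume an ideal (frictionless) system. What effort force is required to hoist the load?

22 lbf

Gear pair MA = 144/36 = 4.
Effort = load / MA = 88 / 4 = 22 lbf.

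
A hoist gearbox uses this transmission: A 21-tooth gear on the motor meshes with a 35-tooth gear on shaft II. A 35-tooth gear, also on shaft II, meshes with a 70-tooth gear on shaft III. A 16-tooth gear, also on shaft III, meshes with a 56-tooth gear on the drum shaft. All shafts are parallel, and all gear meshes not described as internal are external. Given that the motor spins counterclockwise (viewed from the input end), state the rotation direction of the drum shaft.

clockwise

the motor → shaft II: external mesh, 1 reversal → CW.
shaft II → shaft III: external mesh, 1 reversal → CCW.
shaft III → the drum shaft: external mesh, 1 reversal → CW.
3 reversals in total — an odd number — so the drum shaft turns opposite to the motor.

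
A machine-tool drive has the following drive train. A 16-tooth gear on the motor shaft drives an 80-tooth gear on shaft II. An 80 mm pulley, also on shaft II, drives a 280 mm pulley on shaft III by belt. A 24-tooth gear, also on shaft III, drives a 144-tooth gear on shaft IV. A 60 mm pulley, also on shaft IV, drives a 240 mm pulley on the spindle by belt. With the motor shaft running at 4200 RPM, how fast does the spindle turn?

10 RPM

gear mesh 80/16 = 5 → 4200/5 = 840 RPM
belt 280/80 = 3.5 → 840/3.5 = 240 RPM
gear mesh 144/24 = 6 → 240/6 = 40 RPM
belt 240/60 = 4 → 40/4 = 10 RPM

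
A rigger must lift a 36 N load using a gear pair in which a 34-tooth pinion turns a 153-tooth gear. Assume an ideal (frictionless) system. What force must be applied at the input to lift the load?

8 N

Gear pair MA = 153/34 = 4.5.
Effort = load / MA = 36 / 4.5 = 8 N.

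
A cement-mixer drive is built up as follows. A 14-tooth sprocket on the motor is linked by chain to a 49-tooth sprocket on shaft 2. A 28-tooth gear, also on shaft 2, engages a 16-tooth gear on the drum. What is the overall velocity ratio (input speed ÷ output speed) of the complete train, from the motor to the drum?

2

Each stage contributes driven/driver: chain 49/14 = 3.5, gear mesh 16/28 = 0.57143.
Overall: 3.5 × 0.57143 = 2.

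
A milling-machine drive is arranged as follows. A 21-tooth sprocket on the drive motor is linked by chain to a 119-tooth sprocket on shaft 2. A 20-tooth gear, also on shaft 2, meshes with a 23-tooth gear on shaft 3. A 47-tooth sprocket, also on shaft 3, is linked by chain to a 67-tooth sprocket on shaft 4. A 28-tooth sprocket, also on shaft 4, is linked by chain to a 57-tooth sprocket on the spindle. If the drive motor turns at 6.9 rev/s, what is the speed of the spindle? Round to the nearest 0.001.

0.365 rev/s

chain 119/21 = 5.6667 → 6.9/5.6667 = 1.2176 rev/s
gear mesh 23/20 = 1.15 → 1.2176/1.15 = 1.0588 rev/s
chain 67/47 = 1.4255 → 1.0588/1.4255 = 0.74276 rev/s
chain 57/28 = 2.0357 → 0.74276/2.0357 = 0.36486 rev/s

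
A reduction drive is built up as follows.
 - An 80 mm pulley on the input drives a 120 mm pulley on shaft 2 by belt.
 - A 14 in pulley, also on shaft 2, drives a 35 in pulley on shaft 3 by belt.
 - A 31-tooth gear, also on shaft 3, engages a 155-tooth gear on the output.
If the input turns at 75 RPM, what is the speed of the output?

the input → shaft 2 (belt, 120/80): 75 ÷ 1.5 = 50 RPM
shaft 2 → shaft 3 (belt, 35/14): 50 ÷ 2.5 = 20 RPM
shaft 3 → the output (gear mesh, 155/31): 20 ÷ 5 = 4 RPM

4 RPM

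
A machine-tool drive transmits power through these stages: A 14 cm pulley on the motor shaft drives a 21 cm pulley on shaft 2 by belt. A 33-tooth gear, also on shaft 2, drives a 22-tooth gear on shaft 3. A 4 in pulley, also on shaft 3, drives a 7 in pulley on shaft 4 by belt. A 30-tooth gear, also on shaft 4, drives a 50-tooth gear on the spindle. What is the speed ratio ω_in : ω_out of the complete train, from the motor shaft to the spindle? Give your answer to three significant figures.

2.92

Each stage contributes driven/driver: belt 21/14 = 1.5, gear mesh 22/33 = 0.66667, belt 7/4 = 1.75, gear mesh 50/30 = 1.6667.
Overall: 1.5 × 0.66667 × 1.75 × 1.6667 = 2.9167.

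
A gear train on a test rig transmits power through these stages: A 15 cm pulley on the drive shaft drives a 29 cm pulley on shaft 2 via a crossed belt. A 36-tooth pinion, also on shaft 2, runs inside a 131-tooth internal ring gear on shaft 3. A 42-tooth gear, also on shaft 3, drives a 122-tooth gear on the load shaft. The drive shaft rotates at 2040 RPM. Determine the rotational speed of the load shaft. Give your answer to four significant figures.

99.83 RPM

Belt: ratio = 29/15 = 1.9333, so shaft 2 turns at 2040 / 1.9333 = 1055.2 RPM.
Internal gear: ratio = 131/36 = 3.6389, so shaft 3 turns at 1055.2 / 3.6389 = 289.97 RPM.
Gear mesh: ratio = 122/42 = 2.9048, so the load shaft turns at 289.97 / 2.9048 = 99.826 RPM.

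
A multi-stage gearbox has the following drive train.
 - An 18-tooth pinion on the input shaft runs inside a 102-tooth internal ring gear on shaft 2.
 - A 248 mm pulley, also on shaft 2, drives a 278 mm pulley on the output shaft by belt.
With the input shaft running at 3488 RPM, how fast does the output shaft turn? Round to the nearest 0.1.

the input shaft → shaft 2 (internal gear, 102/18): 3488 ÷ 5.6667 = 615.53 RPM
shaft 2 → the output shaft (belt, 278/248): 615.53 ÷ 1.121 = 549.11 RPM

549.1 RPM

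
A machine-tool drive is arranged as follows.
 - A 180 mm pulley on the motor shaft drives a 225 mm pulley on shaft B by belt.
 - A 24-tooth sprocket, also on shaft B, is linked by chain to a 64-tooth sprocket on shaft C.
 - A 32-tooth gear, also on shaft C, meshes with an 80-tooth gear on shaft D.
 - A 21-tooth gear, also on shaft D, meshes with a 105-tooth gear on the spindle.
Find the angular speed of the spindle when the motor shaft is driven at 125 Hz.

belt 225/180 = 1.25 → 125/1.25 = 100 Hz
chain 64/24 = 2.6667 → 100/2.6667 = 37.5 Hz
gear mesh 80/32 = 2.5 → 37.5/2.5 = 15 Hz
gear mesh 105/21 = 5 → 15/5 = 3 Hz

3 Hz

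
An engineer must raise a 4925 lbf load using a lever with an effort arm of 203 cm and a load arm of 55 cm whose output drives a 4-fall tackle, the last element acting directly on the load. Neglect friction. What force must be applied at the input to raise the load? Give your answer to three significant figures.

Lever MA = effort arm / load arm = 203/55 = 3.6909.
Block-and-tackle MA = number of supporting rope parts = 4.
Combined ideal MA = 3.6909 × 4 = 14.764.
Effort = load / MA = 4925 / 14.764 = 333.59 lbf.

334 lbf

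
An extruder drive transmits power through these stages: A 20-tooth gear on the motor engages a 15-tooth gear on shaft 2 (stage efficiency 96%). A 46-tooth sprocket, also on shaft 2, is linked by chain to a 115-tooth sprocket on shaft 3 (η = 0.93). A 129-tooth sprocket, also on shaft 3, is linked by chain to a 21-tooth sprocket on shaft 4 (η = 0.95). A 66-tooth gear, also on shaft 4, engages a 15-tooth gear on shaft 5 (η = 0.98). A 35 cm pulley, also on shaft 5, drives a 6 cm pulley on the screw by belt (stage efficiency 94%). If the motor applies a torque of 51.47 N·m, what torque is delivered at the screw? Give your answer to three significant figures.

gear mesh 15/20 = 0.75 → τ = 51.47·0.75·0.96 = 37.058 N·m
chain 115/46 = 2.5 → τ = 37.058·2.5·0.93 = 86.161 N·m
chain 21/129 = 0.16279 → τ = 86.161·0.16279·0.95 = 13.325 N·m
gear mesh 15/66 = 0.22727 → τ = 13.325·0.22727·0.98 = 2.9678 N·m
belt 6/35 = 0.17143 → τ = 2.9678·0.17143·0.94 = 0.47824 N·m

0.478 N·m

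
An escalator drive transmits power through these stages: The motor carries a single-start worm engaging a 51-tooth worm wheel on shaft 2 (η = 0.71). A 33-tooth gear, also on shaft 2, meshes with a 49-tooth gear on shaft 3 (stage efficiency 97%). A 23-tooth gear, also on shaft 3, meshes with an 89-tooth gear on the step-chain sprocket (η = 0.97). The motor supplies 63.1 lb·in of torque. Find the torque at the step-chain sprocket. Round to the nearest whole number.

12352 lb·in

worm 51/1 = 51 → τ = 63.1·51·0.71 = 2284.9 lb·in
gear mesh 49/33 = 1.4848 → τ = 2284.9·1.4848·0.97 = 3290.9 lb·in
gear mesh 89/23 = 3.8696 → τ = 3290.9·3.8696·0.97 = 12352 lb·in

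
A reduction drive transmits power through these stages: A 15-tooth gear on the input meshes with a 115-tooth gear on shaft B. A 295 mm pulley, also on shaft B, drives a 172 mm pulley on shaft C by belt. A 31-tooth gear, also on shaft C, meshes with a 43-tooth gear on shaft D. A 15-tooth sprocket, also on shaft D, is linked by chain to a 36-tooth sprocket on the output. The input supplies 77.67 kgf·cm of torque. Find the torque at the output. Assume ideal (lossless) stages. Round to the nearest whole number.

1156 kgf·cm

Gear mesh: ratio = 115/15 = 7.6667; torque at shaft B = 77.67 × 7.6667 = 595.47 kgf·cm.
Belt: ratio = 172/295 = 0.58305; torque at shaft C = 595.47 × 0.58305 = 347.19 kgf·cm.
Gear mesh: ratio = 43/31 = 1.3871; torque at shaft D = 347.19 × 1.3871 = 481.59 kgf·cm.
Chain: ratio = 36/15 = 2.4; torque at the output = 481.59 × 2.4 = 1155.8 kgf·cm.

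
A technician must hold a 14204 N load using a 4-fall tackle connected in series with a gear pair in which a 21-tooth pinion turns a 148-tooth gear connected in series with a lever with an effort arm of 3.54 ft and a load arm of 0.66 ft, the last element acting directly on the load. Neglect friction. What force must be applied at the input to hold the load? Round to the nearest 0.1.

Block-and-tackle MA = number of supporting rope parts = 4.
Gear pair MA = 148/21 = 7.0476.
Lever MA = effort arm / load arm = 3.54/0.66 = 5.3636.
Combined ideal MA = 4 × 7.0476 × 5.3636 = 151.2.
Effort = load / MA = 14204 / 151.2 = 93.94 N.

93.9 N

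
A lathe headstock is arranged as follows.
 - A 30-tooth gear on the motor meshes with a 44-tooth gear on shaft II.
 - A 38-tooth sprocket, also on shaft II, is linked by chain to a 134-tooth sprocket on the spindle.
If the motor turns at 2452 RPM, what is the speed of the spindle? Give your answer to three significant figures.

gear mesh 44/30 = 1.4667 → 2452/1.4667 = 1671.8 RPM
chain 134/38 = 3.5263 → 1671.8/3.5263 = 474.1 RPM

474 RPM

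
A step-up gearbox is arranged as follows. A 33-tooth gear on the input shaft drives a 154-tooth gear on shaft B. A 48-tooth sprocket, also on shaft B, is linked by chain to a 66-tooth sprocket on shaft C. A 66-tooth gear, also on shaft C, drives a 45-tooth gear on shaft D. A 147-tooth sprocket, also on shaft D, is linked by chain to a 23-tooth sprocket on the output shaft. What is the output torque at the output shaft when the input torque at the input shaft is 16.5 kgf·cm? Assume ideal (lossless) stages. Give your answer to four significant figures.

11.29 kgf·cm

After the gear mesh (154/33): 16.5 × 4.6667 = 77 kgf·cm
After the chain (66/48): 77 × 1.375 = 105.88 kgf·cm
After the gear mesh (45/66): 105.88 × 0.68182 = 72.188 kgf·cm
After the chain (23/147): 72.188 × 0.15646 = 11.295 kgf·cm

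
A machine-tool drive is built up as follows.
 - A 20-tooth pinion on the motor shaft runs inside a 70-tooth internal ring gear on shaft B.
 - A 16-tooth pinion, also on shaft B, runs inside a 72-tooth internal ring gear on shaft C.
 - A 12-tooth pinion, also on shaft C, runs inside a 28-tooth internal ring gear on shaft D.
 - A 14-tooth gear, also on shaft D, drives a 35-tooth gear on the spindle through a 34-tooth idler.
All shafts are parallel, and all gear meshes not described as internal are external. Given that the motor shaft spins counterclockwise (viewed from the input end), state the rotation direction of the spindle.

the motor shaft → shaft B: internal mesh, same direction → CCW.
shaft B → shaft C: internal mesh, same direction → CCW.
shaft C → shaft D: internal mesh, same direction → CCW.
shaft D → the spindle: driver → idler → driven is 2 external meshes, 2 reversals → CCW.
2 reversals in total — an even number — so the spindle turns the same way as the motor shaft.

counterclockwise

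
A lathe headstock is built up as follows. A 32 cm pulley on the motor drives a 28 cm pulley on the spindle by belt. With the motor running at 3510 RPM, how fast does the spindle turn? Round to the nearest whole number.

4011 RPM

belt 28/32 = 0.875 → 3510/0.875 = 4011.4 RPM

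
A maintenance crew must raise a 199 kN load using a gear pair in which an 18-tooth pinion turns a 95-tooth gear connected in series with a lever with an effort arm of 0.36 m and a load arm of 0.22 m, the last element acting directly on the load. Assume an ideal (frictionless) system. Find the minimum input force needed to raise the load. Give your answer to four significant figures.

Gear pair MA = 95/18 = 5.2778.
Lever MA = effort arm / load arm = 0.36/0.22 = 1.6364.
Combined ideal MA = 5.2778 × 1.6364 = 8.6364.
Effort = load / MA = 199 / 8.6364 = 23.042 kN.

23.04 kN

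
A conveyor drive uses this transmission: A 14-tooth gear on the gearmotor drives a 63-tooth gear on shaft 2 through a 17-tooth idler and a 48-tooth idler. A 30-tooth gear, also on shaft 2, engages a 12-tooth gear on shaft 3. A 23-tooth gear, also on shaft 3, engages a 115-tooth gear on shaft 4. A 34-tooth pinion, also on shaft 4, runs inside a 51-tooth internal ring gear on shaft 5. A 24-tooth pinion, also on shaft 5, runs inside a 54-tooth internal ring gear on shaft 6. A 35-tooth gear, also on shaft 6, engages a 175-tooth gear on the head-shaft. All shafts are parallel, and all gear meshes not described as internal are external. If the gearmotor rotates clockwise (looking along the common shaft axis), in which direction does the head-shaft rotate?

clockwise

the gearmotor → shaft 2: driver → idler → idler → driven is 3 external meshes, 3 reversals → CCW.
shaft 2 → shaft 3: external mesh, 1 reversal → CW.
shaft 3 → shaft 4: external mesh, 1 reversal → CCW.
shaft 4 → shaft 5: internal mesh, same direction → CCW.
shaft 5 → shaft 6: internal mesh, same direction → CCW.
shaft 6 → the head-shaft: external mesh, 1 reversal → CW.
6 reversals in total — an even number — so the head-shaft turns the same way as the gearmotor.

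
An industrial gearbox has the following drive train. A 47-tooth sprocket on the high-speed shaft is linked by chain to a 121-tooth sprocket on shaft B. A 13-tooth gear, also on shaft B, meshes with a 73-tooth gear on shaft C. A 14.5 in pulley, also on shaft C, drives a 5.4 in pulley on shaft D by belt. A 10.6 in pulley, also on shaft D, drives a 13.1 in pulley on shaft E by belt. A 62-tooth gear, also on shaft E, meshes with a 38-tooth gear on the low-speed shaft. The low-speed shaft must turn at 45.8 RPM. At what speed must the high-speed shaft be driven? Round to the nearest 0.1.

186.8 RPM

Overall ratio R = 2.5745 × 5.6154 × 0.37241 × 1.2358 × 0.6129 = 4.078.
Required input speed = output speed × R = 45.8 × 4.078 = 186.77 RPM.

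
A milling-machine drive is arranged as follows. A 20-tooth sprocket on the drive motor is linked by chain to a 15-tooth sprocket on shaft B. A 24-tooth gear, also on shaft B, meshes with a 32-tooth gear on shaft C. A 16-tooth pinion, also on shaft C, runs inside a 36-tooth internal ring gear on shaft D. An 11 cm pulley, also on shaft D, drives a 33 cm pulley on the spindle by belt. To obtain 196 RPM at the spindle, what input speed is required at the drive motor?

Overall ratio R = 0.75 × 1.3333 × 2.25 × 3 = 6.75.
Required input speed = output speed × R = 196 × 6.75 = 1323 RPM.

1323 RPM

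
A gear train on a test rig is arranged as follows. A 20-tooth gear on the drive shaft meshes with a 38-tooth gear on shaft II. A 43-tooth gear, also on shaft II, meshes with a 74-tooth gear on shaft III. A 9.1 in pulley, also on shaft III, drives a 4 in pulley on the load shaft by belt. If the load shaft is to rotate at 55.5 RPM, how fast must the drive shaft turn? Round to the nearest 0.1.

79.8 RPM

Overall ratio R = 1.9 × 1.7209 × 0.43956 = 1.4373.
Required input speed = output speed × R = 55.5 × 1.4373 = 79.768 RPM.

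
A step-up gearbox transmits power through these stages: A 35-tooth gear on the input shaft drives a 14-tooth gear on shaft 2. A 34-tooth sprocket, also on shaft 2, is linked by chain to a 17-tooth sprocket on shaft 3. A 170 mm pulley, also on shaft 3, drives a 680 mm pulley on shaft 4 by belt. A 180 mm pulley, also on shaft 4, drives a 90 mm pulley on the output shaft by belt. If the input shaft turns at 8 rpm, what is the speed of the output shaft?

20 rpm

gear mesh 14/35 = 0.4 → 8/0.4 = 20 rpm
chain 17/34 = 0.5 → 20/0.5 = 40 rpm
belt 680/170 = 4 → 40/4 = 10 rpm
belt 90/180 = 0.5 → 10/0.5 = 20 rpm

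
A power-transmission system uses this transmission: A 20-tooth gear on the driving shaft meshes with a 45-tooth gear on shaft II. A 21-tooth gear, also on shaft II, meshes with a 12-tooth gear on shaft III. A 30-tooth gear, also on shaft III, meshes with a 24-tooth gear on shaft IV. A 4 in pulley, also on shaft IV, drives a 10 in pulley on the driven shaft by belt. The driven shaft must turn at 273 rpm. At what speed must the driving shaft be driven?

702 rpm

Overall ratio R = 2.25 × 0.57143 × 0.8 × 2.5 = 2.5714.
Required input speed = output speed × R = 273 × 2.5714 = 702 rpm.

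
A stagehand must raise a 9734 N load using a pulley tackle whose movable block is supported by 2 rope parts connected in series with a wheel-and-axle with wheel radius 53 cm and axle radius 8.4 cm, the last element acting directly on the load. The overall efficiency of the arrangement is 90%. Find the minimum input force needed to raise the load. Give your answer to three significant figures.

857 N

Block-and-tackle MA = number of supporting rope parts = 2.
Wheel-and-axle MA = R/r = 53/8.4 = 6.3095.
Combined ideal MA = 2 × 6.3095 = 12.619.
Actual MA = 12.619 × 0.90 = 11.357.
Effort = load / actual MA = 9734 / 11.357 = 857.08 N.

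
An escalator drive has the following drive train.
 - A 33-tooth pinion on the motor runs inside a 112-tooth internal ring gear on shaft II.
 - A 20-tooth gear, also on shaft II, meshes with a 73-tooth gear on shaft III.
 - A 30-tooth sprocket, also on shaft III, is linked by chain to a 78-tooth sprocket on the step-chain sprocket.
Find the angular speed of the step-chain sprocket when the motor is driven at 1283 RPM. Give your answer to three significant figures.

39.8 RPM

internal gear 112/33 = 3.3939 → 1283/3.3939 = 378.03 RPM
gear mesh 73/20 = 3.65 → 378.03/3.65 = 103.57 RPM
chain 78/30 = 2.6 → 103.57/2.6 = 39.834 RPM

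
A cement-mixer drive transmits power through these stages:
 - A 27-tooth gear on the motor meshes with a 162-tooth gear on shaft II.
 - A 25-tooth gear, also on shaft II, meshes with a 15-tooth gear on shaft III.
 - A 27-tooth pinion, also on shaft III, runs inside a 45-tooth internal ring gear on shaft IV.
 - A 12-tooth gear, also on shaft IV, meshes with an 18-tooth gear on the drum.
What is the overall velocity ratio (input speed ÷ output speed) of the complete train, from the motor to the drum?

9

Each stage contributes driven/driver: gear mesh 162/27 = 6, gear mesh 15/25 = 0.6, internal gear 45/27 = 1.6667, gear mesh 18/12 = 1.5.
Overall: 6 × 0.6 × 1.6667 × 1.5 = 9.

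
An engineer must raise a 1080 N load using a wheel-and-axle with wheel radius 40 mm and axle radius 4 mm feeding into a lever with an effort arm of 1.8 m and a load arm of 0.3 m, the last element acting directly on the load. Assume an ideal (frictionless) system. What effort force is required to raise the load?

18 N

Wheel-and-axle MA = R/r = 40/4 = 10.
Lever MA = effort arm / load arm = 1.8/0.3 = 6.
Combined ideal MA = 10 × 6 = 60.
Effort = load / MA = 1080 / 60 = 18 N.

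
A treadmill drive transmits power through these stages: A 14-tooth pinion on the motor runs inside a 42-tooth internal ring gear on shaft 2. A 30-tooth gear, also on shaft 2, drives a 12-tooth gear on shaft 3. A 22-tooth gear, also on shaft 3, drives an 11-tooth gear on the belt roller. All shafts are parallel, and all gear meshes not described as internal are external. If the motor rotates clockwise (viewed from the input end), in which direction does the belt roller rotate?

clockwise

the motor → shaft 2: internal mesh, same direction → CW.
shaft 2 → shaft 3: external mesh, 1 reversal → CCW.
shaft 3 → the belt roller: external mesh, 1 reversal → CW.
2 reversals in total — an even number — so the belt roller turns the same way as the motor.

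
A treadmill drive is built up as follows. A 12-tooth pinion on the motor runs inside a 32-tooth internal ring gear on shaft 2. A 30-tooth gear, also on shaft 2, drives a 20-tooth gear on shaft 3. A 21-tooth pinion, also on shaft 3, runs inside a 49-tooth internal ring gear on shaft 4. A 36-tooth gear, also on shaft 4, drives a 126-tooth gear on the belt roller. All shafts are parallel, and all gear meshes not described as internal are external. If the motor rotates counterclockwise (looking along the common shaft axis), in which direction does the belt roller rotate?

counterclockwise

the motor → shaft 2: internal mesh, same direction → CCW.
shaft 2 → shaft 3: external mesh, 1 reversal → CW.
shaft 3 → shaft 4: internal mesh, same direction → CW.
shaft 4 → the belt roller: external mesh, 1 reversal → CCW.
2 reversals in total — an even number — so the belt roller turns the same way as the motor.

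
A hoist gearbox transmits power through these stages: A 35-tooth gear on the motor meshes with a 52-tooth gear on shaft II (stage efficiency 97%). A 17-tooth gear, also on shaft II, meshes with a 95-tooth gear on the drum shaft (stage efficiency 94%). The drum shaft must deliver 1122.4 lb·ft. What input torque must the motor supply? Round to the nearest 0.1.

148.3 lb·ft

Overall ratio R = 1.4857 × 5.5882 = 8.3025; overall efficiency η = 0.97 × 0.94 = 0.9118.
Input torque = output torque / (R × η) = 1122.4 / (8.3025 × 0.9118) = 148.26 lb·ft.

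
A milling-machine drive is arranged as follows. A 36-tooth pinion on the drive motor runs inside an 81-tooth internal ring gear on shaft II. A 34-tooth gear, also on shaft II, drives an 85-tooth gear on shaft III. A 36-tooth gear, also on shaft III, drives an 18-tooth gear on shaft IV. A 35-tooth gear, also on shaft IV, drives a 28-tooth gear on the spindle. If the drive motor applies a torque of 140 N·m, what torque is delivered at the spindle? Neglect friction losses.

315 N·m

internal gear 81/36 = 2.25 → τ = 140·2.25 = 315 N·m
gear mesh 85/34 = 2.5 → τ = 315·2.5 = 787.5 N·m
gear mesh 18/36 = 0.5 → τ = 787.5·0.5 = 393.75 N·m
gear mesh 28/35 = 0.8 → τ = 393.75·0.8 = 315 N·m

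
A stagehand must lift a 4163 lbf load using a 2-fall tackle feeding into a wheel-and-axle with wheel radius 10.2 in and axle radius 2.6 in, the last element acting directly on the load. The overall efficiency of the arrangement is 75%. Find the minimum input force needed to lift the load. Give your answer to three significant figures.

707 lbf

Block-and-tackle MA = number of supporting rope parts = 2.
Wheel-and-axle MA = R/r = 10.2/2.6 = 3.9231.
Combined ideal MA = 2 × 3.9231 = 7.8462.
Actual MA = 7.8462 × 0.75 = 5.8846.
Effort = load / actual MA = 4163 / 5.8846 = 707.44 lbf.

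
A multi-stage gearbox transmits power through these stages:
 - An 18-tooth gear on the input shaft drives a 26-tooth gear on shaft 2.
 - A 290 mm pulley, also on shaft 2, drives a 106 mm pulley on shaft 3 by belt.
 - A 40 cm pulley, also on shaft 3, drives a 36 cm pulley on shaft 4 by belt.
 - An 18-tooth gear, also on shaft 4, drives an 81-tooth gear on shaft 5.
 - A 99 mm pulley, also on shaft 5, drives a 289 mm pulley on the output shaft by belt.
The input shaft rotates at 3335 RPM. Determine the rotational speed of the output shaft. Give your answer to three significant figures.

gear mesh 26/18 = 1.4444 → 3335/1.4444 = 2308.8 RPM
belt 106/290 = 0.36552 → 2308.8/0.36552 = 6316.7 RPM
belt 36/40 = 0.9 → 6316.7/0.9 = 7018.5 RPM
gear mesh 81/18 = 4.5 → 7018.5/4.5 = 1559.7 RPM
belt 289/99 = 2.9192 → 1559.7/2.9192 = 534.28 RPM

534 RPM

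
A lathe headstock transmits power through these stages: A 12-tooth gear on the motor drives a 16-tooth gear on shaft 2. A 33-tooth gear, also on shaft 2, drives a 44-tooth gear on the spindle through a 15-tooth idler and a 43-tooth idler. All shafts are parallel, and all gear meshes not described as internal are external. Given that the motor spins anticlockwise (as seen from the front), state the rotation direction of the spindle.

the motor → shaft 2: external mesh, 1 reversal → CW.
shaft 2 → the spindle: driver → idler → idler → driven is 3 external meshes, 3 reversals → CCW.
4 reversals in total — an even number — so the spindle turns the same way as the motor.

anticlockwise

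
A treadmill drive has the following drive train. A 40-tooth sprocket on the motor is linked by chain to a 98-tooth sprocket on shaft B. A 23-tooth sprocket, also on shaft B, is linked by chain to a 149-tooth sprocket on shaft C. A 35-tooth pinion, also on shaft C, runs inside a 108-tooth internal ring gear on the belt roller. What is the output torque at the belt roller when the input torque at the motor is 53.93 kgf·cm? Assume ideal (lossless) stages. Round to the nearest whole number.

2641 kgf·cm

After the chain (98/40): 53.93 × 2.45 = 132.13 kgf·cm
After the chain (149/23): 132.13 × 6.4783 = 855.96 kgf·cm
After the internal gear (108/35): 855.96 × 3.0857 = 2641.3 kgf·cm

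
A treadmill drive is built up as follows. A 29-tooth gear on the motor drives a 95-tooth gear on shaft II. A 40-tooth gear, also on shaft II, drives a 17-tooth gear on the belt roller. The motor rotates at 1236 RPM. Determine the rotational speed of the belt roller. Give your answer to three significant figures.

888 RPM

the motor → shaft II (gear mesh, 95/29): 1236 ÷ 3.2759 = 377.31 RPM
shaft II → the belt roller (gear mesh, 17/40): 377.31 ÷ 0.425 = 887.78 RPM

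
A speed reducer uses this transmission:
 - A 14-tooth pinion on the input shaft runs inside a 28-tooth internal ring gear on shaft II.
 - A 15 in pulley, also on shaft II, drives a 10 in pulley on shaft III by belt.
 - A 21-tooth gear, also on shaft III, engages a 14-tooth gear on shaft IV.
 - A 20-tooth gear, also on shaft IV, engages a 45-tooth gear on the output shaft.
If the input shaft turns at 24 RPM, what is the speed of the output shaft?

internal gear 28/14 = 2 → 24/2 = 12 RPM
belt 10/15 = 0.66667 → 12/0.66667 = 18 RPM
gear mesh 14/21 = 0.66667 → 18/0.66667 = 27 RPM
gear mesh 45/20 = 2.25 → 27/2.25 = 12 RPM

12 RPM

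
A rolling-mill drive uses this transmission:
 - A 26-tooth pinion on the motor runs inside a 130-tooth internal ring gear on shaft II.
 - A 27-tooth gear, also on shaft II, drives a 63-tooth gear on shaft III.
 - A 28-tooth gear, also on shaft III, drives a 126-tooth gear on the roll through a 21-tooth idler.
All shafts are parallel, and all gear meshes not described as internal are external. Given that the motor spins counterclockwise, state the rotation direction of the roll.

the motor → shaft II: internal mesh, same direction → CCW.
shaft II → shaft III: external mesh, 1 reversal → CW.
shaft III → the roll: driver → idler → driven is 2 external meshes, 2 reversals → CW.
3 reversals in total — an odd number — so the roll turns opposite to the motor.

clockwise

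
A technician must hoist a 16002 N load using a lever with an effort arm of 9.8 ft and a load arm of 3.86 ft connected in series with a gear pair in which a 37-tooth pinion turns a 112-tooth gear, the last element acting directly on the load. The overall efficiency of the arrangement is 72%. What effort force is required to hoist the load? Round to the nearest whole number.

Lever MA = effort arm / load arm = 9.8/3.86 = 2.5389.
Gear pair MA = 112/37 = 3.027.
Combined ideal MA = 2.5389 × 3.027 = 7.6852.
Actual MA = 7.6852 × 0.72 = 5.5333.
Effort = load / actual MA = 16002 / 5.5333 = 2891.9 N.

2892 N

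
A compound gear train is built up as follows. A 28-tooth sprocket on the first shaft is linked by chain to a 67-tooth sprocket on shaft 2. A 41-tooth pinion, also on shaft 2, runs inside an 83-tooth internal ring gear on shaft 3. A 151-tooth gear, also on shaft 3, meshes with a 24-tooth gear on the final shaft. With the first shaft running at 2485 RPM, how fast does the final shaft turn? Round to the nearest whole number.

Chain: ratio = 67/28 = 2.3929, so shaft 2 turns at 2485 / 2.3929 = 1038.5 RPM.
Internal gear: ratio = 83/41 = 2.0244, so shaft 3 turns at 1038.5 / 2.0244 = 513 RPM.
Gear mesh: ratio = 24/151 = 0.15894, so the final shaft turns at 513 / 0.15894 = 3227.6 RPM.

3228 RPM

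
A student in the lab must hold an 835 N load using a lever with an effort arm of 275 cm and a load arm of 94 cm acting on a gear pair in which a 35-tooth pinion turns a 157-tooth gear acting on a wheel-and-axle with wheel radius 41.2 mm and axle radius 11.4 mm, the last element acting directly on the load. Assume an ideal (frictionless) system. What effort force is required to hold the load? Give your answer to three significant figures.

17.6 N

Lever MA = effort arm / load arm = 275/94 = 2.9255.
Gear pair MA = 157/35 = 4.4857.
Wheel-and-axle MA = R/r = 41.2/11.4 = 3.614.
Combined ideal MA = 2.9255 × 4.4857 × 3.614 = 47.427.
Effort = load / MA = 835 / 47.427 = 17.606 N.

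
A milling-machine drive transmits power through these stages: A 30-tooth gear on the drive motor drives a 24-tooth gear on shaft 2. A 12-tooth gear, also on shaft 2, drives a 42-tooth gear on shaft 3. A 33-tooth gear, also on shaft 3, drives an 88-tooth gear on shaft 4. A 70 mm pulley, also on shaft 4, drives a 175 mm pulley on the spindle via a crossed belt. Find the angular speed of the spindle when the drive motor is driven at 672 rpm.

gear mesh 24/30 = 0.8 → 672/0.8 = 840 rpm
gear mesh 42/12 = 3.5 → 840/3.5 = 240 rpm
gear mesh 88/33 = 2.6667 → 240/2.6667 = 90 rpm
belt 175/70 = 2.5 → 90/2.5 = 36 rpm

36 rpm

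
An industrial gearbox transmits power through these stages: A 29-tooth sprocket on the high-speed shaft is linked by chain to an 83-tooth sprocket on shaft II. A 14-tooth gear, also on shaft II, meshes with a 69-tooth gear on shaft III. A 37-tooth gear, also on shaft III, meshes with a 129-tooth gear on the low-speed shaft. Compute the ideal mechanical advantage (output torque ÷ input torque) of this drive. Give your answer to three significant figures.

Each stage contributes driven/driver: chain 83/29 = 2.8621, gear mesh 69/14 = 4.9286, gear mesh 129/37 = 3.4865.
Overall: 2.8621 × 4.9286 × 3.4865 = 49.18.

49.2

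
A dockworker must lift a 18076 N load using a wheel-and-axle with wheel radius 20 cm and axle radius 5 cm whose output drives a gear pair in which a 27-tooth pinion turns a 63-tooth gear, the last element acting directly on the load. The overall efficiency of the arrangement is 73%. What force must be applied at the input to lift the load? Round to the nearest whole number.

Wheel-and-axle MA = R/r = 20/5 = 4.
Gear pair MA = 63/27 = 2.3333.
Combined ideal MA = 4 × 2.3333 = 9.3333.
Actual MA = 9.3333 × 0.73 = 6.8133.
Effort = load / actual MA = 18076 / 6.8133 = 2653 N.

2653 N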